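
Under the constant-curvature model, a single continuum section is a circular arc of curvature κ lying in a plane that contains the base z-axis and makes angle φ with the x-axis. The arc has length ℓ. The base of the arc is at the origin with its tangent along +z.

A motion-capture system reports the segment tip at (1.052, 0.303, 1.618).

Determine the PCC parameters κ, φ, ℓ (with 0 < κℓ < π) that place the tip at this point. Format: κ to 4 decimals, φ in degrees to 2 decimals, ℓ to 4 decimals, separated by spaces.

0.5737 16.07 2.0737

ρ = √(x²+y²) = √(1.052² + 0.303²) = 1.09477
φ = atan2(y, x) mod 360° = atan2(0.303, 1.052) = 16.0676°
|p|² = ρ² + z² = 1.09477² + 1.618² = 3.81644
κ = 2ρ / |p|² = 2×1.09477 / 3.81644 = 0.57371
θ = 2·atan2(ρ, z) = 2·atan2(1.09477, 1.618) = 1.18972 rad
ℓ = θ/κ = 1.18972/0.57371 = 2.07373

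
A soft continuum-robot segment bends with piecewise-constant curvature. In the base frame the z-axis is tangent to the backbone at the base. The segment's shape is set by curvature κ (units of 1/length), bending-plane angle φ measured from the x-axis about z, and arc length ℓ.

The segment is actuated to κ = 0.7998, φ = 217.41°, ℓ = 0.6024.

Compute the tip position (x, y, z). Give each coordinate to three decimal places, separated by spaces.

θ = κ·ℓ = 0.7998 × 0.6024 = 0.48180 rad
ρ = (1 − cos θ)/κ = (1 − 0.88616)/0.7998 = 0.14233
z = sin θ / κ = 0.46337/0.7998 = 0.57936
x = ρ cos φ = 0.14233 × cos(217.41°) = -0.11306
y = ρ sin φ = 0.14233 × sin(217.41°) = -0.08647

-0.113 -0.086 0.579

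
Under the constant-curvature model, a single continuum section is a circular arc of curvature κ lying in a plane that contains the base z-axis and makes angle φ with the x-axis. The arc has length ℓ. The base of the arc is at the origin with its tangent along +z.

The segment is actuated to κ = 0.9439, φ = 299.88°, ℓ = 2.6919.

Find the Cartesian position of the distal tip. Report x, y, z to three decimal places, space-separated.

0.963 -1.676 0.599

θ = κ·ℓ = 0.9439 × 2.6919 = 2.54088 rad
ρ = (1 − cos θ)/κ = (1 − -0.82494)/0.9439 = 1.93340
z = sin θ / κ = 0.56523/0.9439 = 0.59882
x = ρ cos φ = 1.93340 × cos(299.88°) = 0.96319
y = ρ sin φ = 1.93340 × sin(299.88°) = -1.67639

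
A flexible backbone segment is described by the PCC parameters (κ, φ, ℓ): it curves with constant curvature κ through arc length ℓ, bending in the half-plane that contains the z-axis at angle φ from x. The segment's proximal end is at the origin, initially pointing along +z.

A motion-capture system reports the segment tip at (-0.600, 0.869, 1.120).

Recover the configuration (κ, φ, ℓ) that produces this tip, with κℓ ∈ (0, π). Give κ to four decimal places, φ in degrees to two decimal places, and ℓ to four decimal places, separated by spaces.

0.8913 124.62 1.6964

ρ = √(x²+y²) = √(-0.600² + 0.869²) = 1.05601
φ = atan2(y, x) mod 360° = atan2(0.869, -0.600) = 124.6231°
|p|² = ρ² + z² = 1.05601² + 1.120² = 2.36956
κ = 2ρ / |p|² = 2×1.05601 / 2.36956 = 0.89131
θ = 2·atan2(ρ, z) = 2·atan2(1.05601, 1.120) = 1.51200 rad
ℓ = θ/κ = 1.51200/0.89131 = 1.69637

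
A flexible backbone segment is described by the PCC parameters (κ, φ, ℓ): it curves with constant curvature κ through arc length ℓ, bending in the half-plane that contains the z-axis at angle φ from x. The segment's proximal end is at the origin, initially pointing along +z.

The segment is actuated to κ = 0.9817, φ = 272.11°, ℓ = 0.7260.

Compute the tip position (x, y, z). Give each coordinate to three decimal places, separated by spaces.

θ = κ·ℓ = 0.9817 × 0.7260 = 0.71271 rad
ρ = (1 − cos θ)/κ = (1 − 0.75659)/0.9817 = 0.24795
z = sin θ / κ = 0.65389/0.9817 = 0.66608
x = ρ cos φ = 0.24795 × cos(272.11°) = 0.00913
y = ρ sin φ = 0.24795 × sin(272.11°) = -0.24778

0.009 -0.248 0.666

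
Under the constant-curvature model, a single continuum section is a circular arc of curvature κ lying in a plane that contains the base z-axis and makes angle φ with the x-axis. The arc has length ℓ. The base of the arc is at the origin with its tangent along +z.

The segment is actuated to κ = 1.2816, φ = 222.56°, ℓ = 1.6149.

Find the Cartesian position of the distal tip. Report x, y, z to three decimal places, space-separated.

-0.850 -0.780 0.685

θ = κ·ℓ = 1.2816 × 1.6149 = 2.06966 rad
ρ = (1 − cos θ)/κ = (1 − -0.47842)/1.2816 = 1.15358
z = sin θ / κ = 0.87813/1.2816 = 0.68518
x = ρ cos φ = 1.15358 × cos(222.56°) = -0.84969
y = ρ sin φ = 1.15358 × sin(222.56°) = -0.78024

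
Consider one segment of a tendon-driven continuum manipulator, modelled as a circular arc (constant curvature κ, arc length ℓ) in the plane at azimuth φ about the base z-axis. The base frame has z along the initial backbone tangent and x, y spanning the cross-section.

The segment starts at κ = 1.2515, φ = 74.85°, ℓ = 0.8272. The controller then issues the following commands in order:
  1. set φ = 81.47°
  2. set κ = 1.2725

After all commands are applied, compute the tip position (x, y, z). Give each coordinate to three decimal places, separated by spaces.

0.059 0.392 0.683

initial: κ=1.2515, φ=74.85°, ℓ=0.8272
cmd 1: set φ=81.47° → (κ,φ,ℓ)=(1.2515,81.47°,0.8272) → tip=(0.0580,0.3869,0.6872)
cmd 2: set κ=1.2725 → (κ,φ,ℓ)=(1.2725,81.47°,0.8272) → tip=(0.0588,0.3922,0.6827)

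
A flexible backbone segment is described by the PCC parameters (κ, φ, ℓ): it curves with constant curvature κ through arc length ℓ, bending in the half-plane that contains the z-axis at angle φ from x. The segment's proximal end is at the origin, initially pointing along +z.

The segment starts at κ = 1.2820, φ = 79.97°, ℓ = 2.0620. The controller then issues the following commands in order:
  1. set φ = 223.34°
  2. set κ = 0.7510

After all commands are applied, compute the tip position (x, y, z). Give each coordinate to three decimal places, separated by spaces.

-0.947 -0.894 1.331

initial: κ=1.2820, φ=79.97°, ℓ=2.0620
cmd 1: set φ=223.34° → (κ,φ,ℓ)=(1.2820,223.34°,2.0620) → tip=(-1.0657,-1.0057,0.3727)
cmd 2: set κ=0.7510 → (κ,φ,ℓ)=(0.7510,223.34°,2.0620) → tip=(-0.9469,-0.8936,1.3312)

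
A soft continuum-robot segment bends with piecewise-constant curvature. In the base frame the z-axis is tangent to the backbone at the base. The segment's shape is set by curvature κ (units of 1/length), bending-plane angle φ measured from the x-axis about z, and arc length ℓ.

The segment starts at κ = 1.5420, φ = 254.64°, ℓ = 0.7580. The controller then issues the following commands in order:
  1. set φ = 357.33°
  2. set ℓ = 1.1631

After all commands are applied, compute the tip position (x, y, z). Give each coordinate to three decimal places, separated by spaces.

0.791 -0.037 0.632

initial: κ=1.5420, φ=254.64°, ℓ=0.7580
cmd 1: set φ=357.33° → (κ,φ,ℓ)=(1.5420,357.33°,0.7580) → tip=(0.3944,-0.0184,0.5968)
cmd 2: set ℓ=1.1631 → (κ,φ,ℓ)=(1.5420,357.33°,1.1631) → tip=(0.7909,-0.0369,0.6325)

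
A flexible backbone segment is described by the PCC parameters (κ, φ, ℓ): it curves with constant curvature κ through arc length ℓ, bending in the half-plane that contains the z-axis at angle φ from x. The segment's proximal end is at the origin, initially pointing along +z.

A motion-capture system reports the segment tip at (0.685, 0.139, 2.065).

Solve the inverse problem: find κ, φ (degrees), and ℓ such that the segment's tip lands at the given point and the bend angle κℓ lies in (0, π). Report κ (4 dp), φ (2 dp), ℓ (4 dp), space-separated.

0.2941 11.47 2.2193

ρ = √(x²+y²) = √(0.685² + 0.139²) = 0.69896
φ = atan2(y, x) mod 360° = atan2(0.139, 0.685) = 11.4707°
|p|² = ρ² + z² = 0.69896² + 2.065² = 4.75277
κ = 2ρ / |p|² = 2×0.69896 / 4.75277 = 0.29413
θ = 2·atan2(ρ, z) = 2·atan2(0.69896, 2.065) = 0.65275 rad
ℓ = θ/κ = 0.65275/0.29413 = 2.21928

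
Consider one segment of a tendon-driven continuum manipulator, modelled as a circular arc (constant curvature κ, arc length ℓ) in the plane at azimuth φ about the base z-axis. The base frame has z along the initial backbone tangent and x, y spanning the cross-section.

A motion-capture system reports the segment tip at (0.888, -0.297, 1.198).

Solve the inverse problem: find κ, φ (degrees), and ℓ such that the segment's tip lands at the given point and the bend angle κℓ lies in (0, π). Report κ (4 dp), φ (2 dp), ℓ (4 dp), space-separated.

0.8100 341.51 1.6381

ρ = √(x²+y²) = √(0.888² + -0.297²) = 0.93635
φ = atan2(y, x) mod 360° = atan2(-0.297, 0.888) = 341.5070°
|p|² = ρ² + z² = 0.93635² + 1.198² = 2.31196
κ = 2ρ / |p|² = 2×0.93635 / 2.31196 = 0.81001
θ = 2·atan2(ρ, z) = 2·atan2(0.93635, 1.198) = 1.32683 rad
ℓ = θ/κ = 1.32683/0.81001 = 1.63805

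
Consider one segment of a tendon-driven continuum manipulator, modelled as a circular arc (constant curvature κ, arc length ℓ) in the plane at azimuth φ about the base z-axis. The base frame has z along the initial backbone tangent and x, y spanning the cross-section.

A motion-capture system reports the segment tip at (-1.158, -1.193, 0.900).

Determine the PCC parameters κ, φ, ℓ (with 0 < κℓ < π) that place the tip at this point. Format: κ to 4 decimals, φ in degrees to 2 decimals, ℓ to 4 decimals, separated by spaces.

ρ = √(x²+y²) = √(-1.158² + -1.193²) = 1.66259
φ = atan2(y, x) mod 360° = atan2(-1.193, -1.158) = 225.8529°
|p|² = ρ² + z² = 1.66259² + 0.900² = 3.57421
κ = 2ρ / |p|² = 2×1.66259 / 3.57421 = 0.93033
θ = 2·atan2(ρ, z) = 2·atan2(1.66259, 0.900) = 2.14928 rad
ℓ = θ/κ = 2.14928/0.93033 = 2.31024

0.9303 225.85 2.3102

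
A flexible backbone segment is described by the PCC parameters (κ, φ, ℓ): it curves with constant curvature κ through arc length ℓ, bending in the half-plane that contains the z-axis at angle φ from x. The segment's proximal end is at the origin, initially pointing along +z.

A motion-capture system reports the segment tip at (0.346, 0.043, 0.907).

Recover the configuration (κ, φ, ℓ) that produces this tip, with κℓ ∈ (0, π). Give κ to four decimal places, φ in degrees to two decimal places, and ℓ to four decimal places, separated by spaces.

0.7385 7.08 0.9939

ρ = √(x²+y²) = √(0.346² + 0.043²) = 0.34866
φ = atan2(y, x) mod 360° = atan2(0.043, 0.346) = 7.0843°
|p|² = ρ² + z² = 0.34866² + 0.907² = 0.94421
κ = 2ρ / |p|² = 2×0.34866 / 0.94421 = 0.73852
θ = 2·atan2(ρ, z) = 2·atan2(0.34866, 0.907) = 0.73399 rad
ℓ = θ/κ = 0.73399/0.73852 = 0.99387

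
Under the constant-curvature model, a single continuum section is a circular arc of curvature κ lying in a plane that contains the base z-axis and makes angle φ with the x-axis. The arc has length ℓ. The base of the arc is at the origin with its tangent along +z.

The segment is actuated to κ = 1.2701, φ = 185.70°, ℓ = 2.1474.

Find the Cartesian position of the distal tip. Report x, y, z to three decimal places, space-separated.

-1.501 -0.150 0.317

θ = κ·ℓ = 1.2701 × 2.1474 = 2.72741 rad
ρ = (1 − cos θ)/κ = (1 − -0.91545)/1.2701 = 1.50811
z = sin θ / κ = 0.40244/1.2701 = 0.31686
x = ρ cos φ = 1.50811 × cos(185.70°) = -1.50065
y = ρ sin φ = 1.50811 × sin(185.70°) = -0.14978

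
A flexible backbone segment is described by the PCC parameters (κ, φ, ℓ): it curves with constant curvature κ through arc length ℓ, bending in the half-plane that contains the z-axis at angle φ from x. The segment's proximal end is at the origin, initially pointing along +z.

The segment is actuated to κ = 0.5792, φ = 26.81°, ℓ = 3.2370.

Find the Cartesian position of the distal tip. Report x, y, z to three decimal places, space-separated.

2.002 1.012 1.647

θ = κ·ℓ = 0.5792 × 3.2370 = 1.87487 rad
ρ = (1 − cos θ)/κ = (1 − -0.29941)/0.5792 = 2.24346
z = sin θ / κ = 0.95412/0.5792 = 1.64731
x = ρ cos φ = 2.24346 × cos(26.81°) = 2.00230
y = ρ sin φ = 2.24346 × sin(26.81°) = 1.01187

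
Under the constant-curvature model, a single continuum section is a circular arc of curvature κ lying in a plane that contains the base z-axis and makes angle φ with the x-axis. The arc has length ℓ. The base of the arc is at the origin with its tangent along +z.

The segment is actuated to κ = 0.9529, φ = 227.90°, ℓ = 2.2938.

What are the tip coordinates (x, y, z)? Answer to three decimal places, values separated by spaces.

-1.109 -1.228 0.857

θ = κ·ℓ = 0.9529 × 2.2938 = 2.18576 rad
ρ = (1 − cos θ)/κ = (1 − -0.57693)/0.9529 = 1.65488
z = sin θ / κ = 0.81679/0.9529 = 0.85717
x = ρ cos φ = 1.65488 × cos(227.90°) = -1.10947
y = ρ sin φ = 1.65488 × sin(227.90°) = -1.22788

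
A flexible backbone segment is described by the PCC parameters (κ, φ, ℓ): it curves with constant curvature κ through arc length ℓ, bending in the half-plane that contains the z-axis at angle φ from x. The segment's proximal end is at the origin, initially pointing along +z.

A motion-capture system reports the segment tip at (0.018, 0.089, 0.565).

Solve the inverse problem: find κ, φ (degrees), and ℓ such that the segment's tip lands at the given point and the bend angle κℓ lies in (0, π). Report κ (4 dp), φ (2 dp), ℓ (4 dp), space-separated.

0.5546 78.57 0.5747

ρ = √(x²+y²) = √(0.018² + 0.089²) = 0.09080
φ = atan2(y, x) mod 360° = atan2(0.089, 0.018) = 78.5663°
|p|² = ρ² + z² = 0.09080² + 0.565² = 0.32747
κ = 2ρ / |p|² = 2×0.09080 / 0.32747 = 0.55457
θ = 2·atan2(ρ, z) = 2·atan2(0.09080, 0.565) = 0.31870 rad
ℓ = θ/κ = 0.31870/0.55457 = 0.57468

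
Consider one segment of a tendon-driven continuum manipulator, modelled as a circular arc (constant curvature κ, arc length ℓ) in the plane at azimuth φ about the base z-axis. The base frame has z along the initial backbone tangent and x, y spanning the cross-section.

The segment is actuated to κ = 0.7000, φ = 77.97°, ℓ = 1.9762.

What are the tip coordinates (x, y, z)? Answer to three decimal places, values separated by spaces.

0.242 1.137 1.404

θ = κ·ℓ = 0.7000 × 1.9762 = 1.38334 rad
ρ = (1 − cos θ)/κ = (1 − 0.18636)/0.7000 = 1.16234
z = sin θ / κ = 0.98248/0.7000 = 1.40354
x = ρ cos φ = 1.16234 × cos(77.97°) = 0.24226
y = ρ sin φ = 1.16234 × sin(77.97°) = 1.13682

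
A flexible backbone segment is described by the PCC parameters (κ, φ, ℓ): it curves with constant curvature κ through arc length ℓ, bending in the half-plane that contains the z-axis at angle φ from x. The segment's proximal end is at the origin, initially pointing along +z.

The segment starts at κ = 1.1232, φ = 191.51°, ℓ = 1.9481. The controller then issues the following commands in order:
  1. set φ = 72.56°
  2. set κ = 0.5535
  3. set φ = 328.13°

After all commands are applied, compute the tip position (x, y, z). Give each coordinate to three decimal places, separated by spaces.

initial: κ=1.1232, φ=191.51°, ℓ=1.9481
cmd 1: set φ=72.56° → (κ,φ,ℓ)=(1.1232,72.56°,1.9481) → tip=(0.4213,1.3410,0.7260)
cmd 2: set κ=0.5535 → (κ,φ,ℓ)=(0.5535,72.56°,1.9481) → tip=(0.2854,0.9086,1.5919)
cmd 3: set φ=328.13° → (κ,φ,ℓ)=(0.5535,328.13°,1.9481) → tip=(0.8088,-0.5029,1.5919)

0.809 -0.503 1.592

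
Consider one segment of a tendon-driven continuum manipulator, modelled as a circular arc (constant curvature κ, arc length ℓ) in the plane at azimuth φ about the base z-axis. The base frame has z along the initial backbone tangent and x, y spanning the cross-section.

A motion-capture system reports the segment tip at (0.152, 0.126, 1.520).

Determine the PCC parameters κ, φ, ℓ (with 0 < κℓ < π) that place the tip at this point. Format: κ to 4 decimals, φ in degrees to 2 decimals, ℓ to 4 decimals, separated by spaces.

ρ = √(x²+y²) = √(0.152² + 0.126²) = 0.19743
φ = atan2(y, x) mod 360° = atan2(0.126, 0.152) = 39.6569°
|p|² = ρ² + z² = 0.19743² + 1.520² = 2.34938
κ = 2ρ / |p|² = 2×0.19743 / 2.34938 = 0.16807
θ = 2·atan2(ρ, z) = 2·atan2(0.19743, 1.520) = 0.25833 rad
ℓ = θ/κ = 0.25833/0.16807 = 1.53704

0.1681 39.66 1.5370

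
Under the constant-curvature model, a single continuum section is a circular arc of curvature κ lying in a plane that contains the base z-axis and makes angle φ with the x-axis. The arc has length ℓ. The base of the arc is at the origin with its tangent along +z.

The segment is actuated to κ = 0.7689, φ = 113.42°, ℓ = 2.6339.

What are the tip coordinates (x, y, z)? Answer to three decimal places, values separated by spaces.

-0.744 1.717 1.169

θ = κ·ℓ = 0.7689 × 2.6339 = 2.02521 rad
ρ = (1 − cos θ)/κ = (1 − -0.43893)/0.7689 = 1.87142
z = sin θ / κ = 0.89852/0.7689 = 1.16858
x = ρ cos φ = 1.87142 × cos(113.42°) = -0.74383
y = ρ sin φ = 1.87142 × sin(113.42°) = 1.71724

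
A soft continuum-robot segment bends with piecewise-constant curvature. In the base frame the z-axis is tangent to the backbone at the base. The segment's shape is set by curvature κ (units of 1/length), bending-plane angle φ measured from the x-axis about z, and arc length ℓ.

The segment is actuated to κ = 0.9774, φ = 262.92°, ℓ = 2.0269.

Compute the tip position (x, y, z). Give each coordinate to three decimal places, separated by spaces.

-0.176 -1.420 0.938

θ = κ·ℓ = 0.9774 × 2.0269 = 1.98109 rad
ρ = (1 − cos θ)/κ = (1 − -0.39888)/0.9774 = 1.43123
z = sin θ / κ = 0.91700/0.9774 = 0.93821
x = ρ cos φ = 1.43123 × cos(262.92°) = -0.17641
y = ρ sin φ = 1.43123 × sin(262.92°) = -1.42031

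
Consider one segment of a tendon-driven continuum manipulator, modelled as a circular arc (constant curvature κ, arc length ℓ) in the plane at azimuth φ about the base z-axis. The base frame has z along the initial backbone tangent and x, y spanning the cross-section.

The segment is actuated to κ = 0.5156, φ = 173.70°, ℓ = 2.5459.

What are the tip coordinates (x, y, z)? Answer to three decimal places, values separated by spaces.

θ = κ·ℓ = 0.5156 × 2.5459 = 1.31267 rad
ρ = (1 − cos θ)/κ = (1 − 0.25527)/0.5156 = 1.44439
z = sin θ / κ = 0.96687/0.5156 = 1.87523
x = ρ cos φ = 1.44439 × cos(173.70°) = -1.43567
y = ρ sin φ = 1.44439 × sin(173.70°) = 0.15850

-1.436 0.158 1.875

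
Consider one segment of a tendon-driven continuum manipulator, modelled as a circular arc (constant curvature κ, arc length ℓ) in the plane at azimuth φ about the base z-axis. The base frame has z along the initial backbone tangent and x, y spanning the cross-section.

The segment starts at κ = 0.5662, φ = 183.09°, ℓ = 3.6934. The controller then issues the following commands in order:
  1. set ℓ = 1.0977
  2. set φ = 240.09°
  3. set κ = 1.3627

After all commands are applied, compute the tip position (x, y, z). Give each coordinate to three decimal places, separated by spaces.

initial: κ=0.5662, φ=183.09°, ℓ=3.6934
cmd 1: set ℓ=1.0977 → (κ,φ,ℓ)=(0.5662,183.09°,1.0977) → tip=(-0.3298,-0.0178,1.0284)
cmd 2: set φ=240.09° → (κ,φ,ℓ)=(0.5662,240.09°,1.0977) → tip=(-0.1647,-0.2863,1.0284)
cmd 3: set κ=1.3627 → (κ,φ,ℓ)=(1.3627,240.09°,1.0977) → tip=(-0.3385,-0.5885,0.7318)

-0.339 -0.588 0.732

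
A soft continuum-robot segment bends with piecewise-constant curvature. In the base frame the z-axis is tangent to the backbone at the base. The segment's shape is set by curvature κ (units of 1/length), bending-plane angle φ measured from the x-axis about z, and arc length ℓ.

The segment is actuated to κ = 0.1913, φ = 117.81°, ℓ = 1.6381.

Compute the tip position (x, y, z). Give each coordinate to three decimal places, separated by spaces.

-0.119 0.225 1.611

θ = κ·ℓ = 0.1913 × 1.6381 = 0.31337 rad
ρ = (1 − cos θ)/κ = (1 − 0.95130)/0.1913 = 0.25457
z = sin θ / κ = 0.30826/0.1913 = 1.61142
x = ρ cos φ = 0.25457 × cos(117.81°) = -0.11877
y = ρ sin φ = 0.25457 × sin(117.81°) = 0.22517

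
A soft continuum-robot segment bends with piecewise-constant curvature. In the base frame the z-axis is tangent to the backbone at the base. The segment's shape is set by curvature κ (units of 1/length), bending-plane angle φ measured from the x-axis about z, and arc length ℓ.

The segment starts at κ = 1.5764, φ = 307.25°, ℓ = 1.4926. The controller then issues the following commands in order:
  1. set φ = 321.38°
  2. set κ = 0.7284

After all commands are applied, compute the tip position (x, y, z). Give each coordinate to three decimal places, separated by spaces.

0.574 -0.458 1.215

initial: κ=1.5764, φ=307.25°, ℓ=1.4926
cmd 1: set φ=321.38° → (κ,φ,ℓ)=(1.5764,321.38°,1.4926) → tip=(0.8449,-0.6750,0.4500)
cmd 2: set κ=0.7284 → (κ,φ,ℓ)=(0.7284,321.38°,1.4926) → tip=(0.5739,-0.4585,1.2154)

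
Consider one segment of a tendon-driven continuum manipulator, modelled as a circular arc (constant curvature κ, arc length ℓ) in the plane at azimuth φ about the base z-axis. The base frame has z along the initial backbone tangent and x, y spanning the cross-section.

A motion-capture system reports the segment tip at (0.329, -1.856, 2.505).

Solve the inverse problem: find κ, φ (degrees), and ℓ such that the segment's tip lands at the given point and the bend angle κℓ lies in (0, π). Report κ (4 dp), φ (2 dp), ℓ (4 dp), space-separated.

ρ = √(x²+y²) = √(0.329² + -1.856²) = 1.88493
φ = atan2(y, x) mod 360° = atan2(-1.856, 0.329) = 280.0520°
|p|² = ρ² + z² = 1.88493² + 2.505² = 9.82800
κ = 2ρ / |p|² = 2×1.88493 / 9.82800 = 0.38358
θ = 2·atan2(ρ, z) = 2·atan2(1.88493, 2.505) = 1.29016 rad
ℓ = θ/κ = 1.29016/0.38358 = 3.36343

0.3836 280.05 3.3634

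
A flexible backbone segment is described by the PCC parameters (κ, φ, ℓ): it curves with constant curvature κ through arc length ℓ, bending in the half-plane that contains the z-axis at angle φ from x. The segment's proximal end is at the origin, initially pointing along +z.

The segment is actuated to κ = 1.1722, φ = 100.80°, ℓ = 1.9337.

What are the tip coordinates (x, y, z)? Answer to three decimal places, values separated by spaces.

θ = κ·ℓ = 1.1722 × 1.9337 = 2.26668 rad
ρ = (1 − cos θ)/κ = (1 − -0.64107)/1.1722 = 1.39999
z = sin θ / κ = 0.76749/1.1722 = 0.65474
x = ρ cos φ = 1.39999 × cos(100.80°) = -0.26233
y = ρ sin φ = 1.39999 × sin(100.80°) = 1.37519

-0.262 1.375 0.655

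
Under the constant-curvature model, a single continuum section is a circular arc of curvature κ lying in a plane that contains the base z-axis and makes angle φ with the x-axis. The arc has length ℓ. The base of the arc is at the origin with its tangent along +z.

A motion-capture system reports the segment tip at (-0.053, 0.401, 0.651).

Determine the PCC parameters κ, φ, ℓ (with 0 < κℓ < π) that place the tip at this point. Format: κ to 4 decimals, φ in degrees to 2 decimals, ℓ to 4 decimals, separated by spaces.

1.3772 97.53 0.8074

ρ = √(x²+y²) = √(-0.053² + 0.401²) = 0.40449
φ = atan2(y, x) mod 360° = atan2(0.401, -0.053) = 97.5291°
|p|² = ρ² + z² = 0.40449² + 0.651² = 0.58741
κ = 2ρ / |p|² = 2×0.40449 / 0.58741 = 1.37719
θ = 2·atan2(ρ, z) = 2·atan2(0.40449, 0.651) = 1.11192 rad
ℓ = θ/κ = 1.11192/1.37719 = 0.80738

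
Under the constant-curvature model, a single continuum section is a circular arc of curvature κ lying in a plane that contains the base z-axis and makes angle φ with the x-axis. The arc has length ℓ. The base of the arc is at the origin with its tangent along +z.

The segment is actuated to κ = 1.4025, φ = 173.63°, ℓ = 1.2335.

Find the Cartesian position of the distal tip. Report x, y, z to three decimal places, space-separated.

θ = κ·ℓ = 1.4025 × 1.2335 = 1.72998 rad
ρ = (1 − cos θ)/κ = (1 − -0.15852)/1.4025 = 0.82604
z = sin θ / κ = 0.98736/1.4025 = 0.70400
x = ρ cos φ = 0.82604 × cos(173.63°) = -0.82094
y = ρ sin φ = 0.82604 × sin(173.63°) = 0.09165

-0.821 0.092 0.704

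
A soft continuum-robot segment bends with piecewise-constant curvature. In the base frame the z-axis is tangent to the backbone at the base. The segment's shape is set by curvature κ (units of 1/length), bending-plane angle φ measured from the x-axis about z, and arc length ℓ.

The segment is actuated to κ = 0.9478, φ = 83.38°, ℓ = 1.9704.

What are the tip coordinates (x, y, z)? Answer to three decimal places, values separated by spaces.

θ = κ·ℓ = 0.9478 × 1.9704 = 1.86755 rad
ρ = (1 − cos θ)/κ = (1 − -0.29241)/0.9478 = 1.36359
z = sin θ / κ = 0.95629/0.9478 = 1.00896
x = ρ cos φ = 1.36359 × cos(83.38°) = 0.15720
y = ρ sin φ = 1.36359 × sin(83.38°) = 1.35450

0.157 1.355 1.009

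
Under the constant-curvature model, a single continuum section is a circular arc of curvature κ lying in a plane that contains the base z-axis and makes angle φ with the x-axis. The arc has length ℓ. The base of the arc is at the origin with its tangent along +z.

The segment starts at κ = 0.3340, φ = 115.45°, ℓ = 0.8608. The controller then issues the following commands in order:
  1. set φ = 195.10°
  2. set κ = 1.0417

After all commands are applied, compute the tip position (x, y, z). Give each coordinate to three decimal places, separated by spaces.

initial: κ=0.3340, φ=115.45°, ℓ=0.8608
cmd 1: set φ=195.10° → (κ,φ,ℓ)=(0.3340,195.10°,0.8608) → tip=(-0.1186,-0.0320,0.8490)
cmd 2: set κ=1.0417 → (κ,φ,ℓ)=(1.0417,195.10°,0.8608) → tip=(-0.3483,-0.0940,0.7500)

-0.348 -0.094 0.750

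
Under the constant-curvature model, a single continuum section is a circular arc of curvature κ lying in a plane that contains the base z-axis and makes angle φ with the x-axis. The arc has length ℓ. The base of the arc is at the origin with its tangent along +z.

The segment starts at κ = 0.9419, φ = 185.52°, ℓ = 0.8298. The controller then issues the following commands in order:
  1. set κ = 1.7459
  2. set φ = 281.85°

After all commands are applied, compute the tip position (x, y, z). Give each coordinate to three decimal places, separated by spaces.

initial: κ=0.9419, φ=185.52°, ℓ=0.8298
cmd 1: set κ=1.7459 → (κ,φ,ℓ)=(1.7459,185.52°,0.8298) → tip=(-0.5007,-0.0484,0.5685)
cmd 2: set φ=281.85° → (κ,φ,ℓ)=(1.7459,281.85°,0.8298) → tip=(0.1033,-0.4923,0.5685)

0.103 -0.492 0.569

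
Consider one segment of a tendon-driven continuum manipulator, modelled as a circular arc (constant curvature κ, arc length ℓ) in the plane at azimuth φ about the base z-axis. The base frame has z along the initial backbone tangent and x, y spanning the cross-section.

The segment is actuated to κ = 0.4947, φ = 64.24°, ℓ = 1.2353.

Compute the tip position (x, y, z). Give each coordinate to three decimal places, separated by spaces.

θ = κ·ℓ = 0.4947 × 1.2353 = 0.61110 rad
ρ = (1 − cos θ)/κ = (1 − 0.81902)/0.4947 = 0.36585
z = sin θ / κ = 0.57377/0.4947 = 1.15984
x = ρ cos φ = 0.36585 × cos(64.24°) = 0.15900
y = ρ sin φ = 0.36585 × sin(64.24°) = 0.32949

0.159 0.329 1.160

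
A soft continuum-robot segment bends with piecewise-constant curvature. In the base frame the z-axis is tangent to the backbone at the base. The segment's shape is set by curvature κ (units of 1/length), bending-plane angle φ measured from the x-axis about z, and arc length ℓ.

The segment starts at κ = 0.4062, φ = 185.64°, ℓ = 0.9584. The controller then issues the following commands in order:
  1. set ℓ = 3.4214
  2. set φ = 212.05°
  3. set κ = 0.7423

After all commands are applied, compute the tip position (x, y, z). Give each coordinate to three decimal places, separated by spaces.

initial: κ=0.4062, φ=185.64°, ℓ=0.9584
cmd 1: set ℓ=3.4214 → (κ,φ,ℓ)=(0.4062,185.64°,3.4214) → tip=(-2.0088,-0.1984,2.4216)
cmd 2: set φ=212.05° → (κ,φ,ℓ)=(0.4062,212.05°,3.4214) → tip=(-1.7110,-1.0712,2.4216)
cmd 3: set κ=0.7423 → (κ,φ,ℓ)=(0.7423,212.05°,3.4214) → tip=(-2.0830,-1.3041,0.7628)

-2.083 -1.304 0.763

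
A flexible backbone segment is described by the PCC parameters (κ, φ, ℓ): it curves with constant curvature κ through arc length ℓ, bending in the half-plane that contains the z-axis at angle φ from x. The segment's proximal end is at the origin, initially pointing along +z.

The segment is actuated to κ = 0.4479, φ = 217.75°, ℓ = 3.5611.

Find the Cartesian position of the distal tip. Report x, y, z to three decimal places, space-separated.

θ = κ·ℓ = 0.4479 × 3.5611 = 1.59502 rad
ρ = (1 − cos θ)/κ = (1 − -0.02422)/0.4479 = 2.28671
z = sin θ / κ = 0.99971/0.4479 = 2.23199
x = ρ cos φ = 2.28671 × cos(217.75°) = -1.80808
y = ρ sin φ = 2.28671 × sin(217.75°) = -1.39996

-1.808 -1.400 2.232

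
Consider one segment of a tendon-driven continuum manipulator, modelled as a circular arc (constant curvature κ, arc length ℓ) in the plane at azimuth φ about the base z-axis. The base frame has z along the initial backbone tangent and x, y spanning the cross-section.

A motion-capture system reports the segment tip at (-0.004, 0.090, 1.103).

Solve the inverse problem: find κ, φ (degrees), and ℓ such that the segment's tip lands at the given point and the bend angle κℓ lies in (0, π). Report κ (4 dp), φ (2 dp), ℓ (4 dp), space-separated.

0.1471 92.54 1.1079

ρ = √(x²+y²) = √(-0.004² + 0.090²) = 0.09009
φ = atan2(y, x) mod 360° = atan2(0.090, -0.004) = 92.5448°
|p|² = ρ² + z² = 0.09009² + 1.103² = 1.22473
κ = 2ρ / |p|² = 2×0.09009 / 1.22473 = 0.14712
θ = 2·atan2(ρ, z) = 2·atan2(0.09009, 1.103) = 0.16299 rad
ℓ = θ/κ = 0.16299/0.14712 = 1.10790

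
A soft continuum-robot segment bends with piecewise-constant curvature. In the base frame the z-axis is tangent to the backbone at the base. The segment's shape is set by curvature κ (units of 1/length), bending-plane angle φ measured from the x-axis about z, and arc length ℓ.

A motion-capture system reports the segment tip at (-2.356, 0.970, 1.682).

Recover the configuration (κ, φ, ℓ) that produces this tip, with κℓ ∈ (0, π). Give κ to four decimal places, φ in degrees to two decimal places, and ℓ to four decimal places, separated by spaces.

0.5467 157.62 3.6118

ρ = √(x²+y²) = √(-2.356² + 0.970²) = 2.54787
φ = atan2(y, x) mod 360° = atan2(0.970, -2.356) = 157.6223°
|p|² = ρ² + z² = 2.54787² + 1.682² = 9.32076
κ = 2ρ / |p|² = 2×2.54787 / 9.32076 = 0.54671
θ = 2·atan2(ρ, z) = 2·atan2(2.54787, 1.682) = 1.97462 rad
ℓ = θ/κ = 1.97462/0.54671 = 3.61184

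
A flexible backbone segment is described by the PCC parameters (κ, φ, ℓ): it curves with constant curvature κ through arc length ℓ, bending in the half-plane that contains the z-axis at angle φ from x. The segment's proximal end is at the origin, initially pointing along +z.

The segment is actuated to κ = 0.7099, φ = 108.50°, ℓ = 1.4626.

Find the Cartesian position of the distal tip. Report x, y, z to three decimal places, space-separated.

-0.220 0.658 1.214

θ = κ·ℓ = 0.7099 × 1.4626 = 1.03830 rad
ρ = (1 − cos θ)/κ = (1 − 0.50769)/0.7099 = 0.69350
z = sin θ / κ = 0.86154/0.7099 = 1.21361
x = ρ cos φ = 0.69350 × cos(108.50°) = -0.22005
y = ρ sin φ = 0.69350 × sin(108.50°) = 0.65766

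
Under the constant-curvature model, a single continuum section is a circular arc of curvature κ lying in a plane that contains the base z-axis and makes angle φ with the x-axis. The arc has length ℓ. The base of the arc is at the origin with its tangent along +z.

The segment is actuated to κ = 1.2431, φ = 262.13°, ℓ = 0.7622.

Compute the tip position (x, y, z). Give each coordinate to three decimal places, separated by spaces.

-0.046 -0.332 0.653

θ = κ·ℓ = 1.2431 × 0.7622 = 0.94749 rad
ρ = (1 − cos θ)/κ = (1 − 0.58372)/1.2431 = 0.33487
z = sin θ / κ = 0.81195/1.2431 = 0.65317
x = ρ cos φ = 0.33487 × cos(262.13°) = -0.04585
y = ρ sin φ = 0.33487 × sin(262.13°) = -0.33172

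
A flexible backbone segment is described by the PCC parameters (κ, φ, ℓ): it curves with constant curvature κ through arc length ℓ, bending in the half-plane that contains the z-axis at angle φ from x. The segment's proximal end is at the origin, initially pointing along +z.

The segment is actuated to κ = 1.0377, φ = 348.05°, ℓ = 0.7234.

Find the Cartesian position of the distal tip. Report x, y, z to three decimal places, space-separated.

0.253 -0.054 0.657

θ = κ·ℓ = 1.0377 × 0.7234 = 0.75067 rad
ρ = (1 − cos θ)/κ = (1 − 0.73123)/1.0377 = 0.25900
z = sin θ / κ = 0.68213/1.0377 = 0.65735
x = ρ cos φ = 0.25900 × cos(348.05°) = 0.25339
y = ρ sin φ = 0.25900 × sin(348.05°) = -0.05363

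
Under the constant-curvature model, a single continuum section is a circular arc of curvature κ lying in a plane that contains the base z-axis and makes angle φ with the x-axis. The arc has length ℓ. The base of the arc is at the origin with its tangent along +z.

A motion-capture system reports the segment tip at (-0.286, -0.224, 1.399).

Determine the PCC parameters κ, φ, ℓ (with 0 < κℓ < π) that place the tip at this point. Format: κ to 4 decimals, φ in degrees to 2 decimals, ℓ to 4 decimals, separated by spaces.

0.3478 218.07 1.4611

ρ = √(x²+y²) = √(-0.286² + -0.224²) = 0.36328
φ = atan2(y, x) mod 360° = atan2(-0.224, -0.286) = 218.0686°
|p|² = ρ² + z² = 0.36328² + 1.399² = 2.08917
κ = 2ρ / |p|² = 2×0.36328 / 2.08917 = 0.34777
θ = 2·atan2(ρ, z) = 2·atan2(0.36328, 1.399) = 0.50812 rad
ℓ = θ/κ = 0.50812/0.34777 = 1.46106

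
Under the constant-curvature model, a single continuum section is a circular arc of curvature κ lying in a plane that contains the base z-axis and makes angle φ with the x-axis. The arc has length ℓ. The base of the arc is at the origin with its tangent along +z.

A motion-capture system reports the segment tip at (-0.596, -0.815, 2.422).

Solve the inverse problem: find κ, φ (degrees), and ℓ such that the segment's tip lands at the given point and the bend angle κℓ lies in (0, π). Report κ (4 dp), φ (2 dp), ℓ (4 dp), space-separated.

0.2933 233.82 2.6935

ρ = √(x²+y²) = √(-0.596² + -0.815²) = 1.00967
φ = atan2(y, x) mod 360° = atan2(-0.815, -0.596) = 233.8224°
|p|² = ρ² + z² = 1.00967² + 2.422² = 6.88553
κ = 2ρ / |p|² = 2×1.00967 / 6.88553 = 0.29327
θ = 2·atan2(ρ, z) = 2·atan2(1.00967, 2.422) = 0.78994 rad
ℓ = θ/κ = 0.78994/0.29327 = 2.69352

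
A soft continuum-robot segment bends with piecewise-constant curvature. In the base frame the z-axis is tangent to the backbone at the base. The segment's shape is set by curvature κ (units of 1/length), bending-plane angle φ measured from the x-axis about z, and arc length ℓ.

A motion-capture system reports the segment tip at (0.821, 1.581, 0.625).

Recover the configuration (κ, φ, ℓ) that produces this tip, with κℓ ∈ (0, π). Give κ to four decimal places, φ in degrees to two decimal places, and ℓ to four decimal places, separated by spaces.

ρ = √(x²+y²) = √(0.821² + 1.581²) = 1.78146
φ = atan2(y, x) mod 360° = atan2(1.581, 0.821) = 62.5575°
|p|² = ρ² + z² = 1.78146² + 0.625² = 3.56423
κ = 2ρ / |p|² = 2×1.78146 / 3.56423 = 0.99963
θ = 2·atan2(ρ, z) = 2·atan2(1.78146, 0.625) = 2.46675 rad
ℓ = θ/κ = 2.46675/0.99963 = 2.46766

0.9996 62.56 2.4677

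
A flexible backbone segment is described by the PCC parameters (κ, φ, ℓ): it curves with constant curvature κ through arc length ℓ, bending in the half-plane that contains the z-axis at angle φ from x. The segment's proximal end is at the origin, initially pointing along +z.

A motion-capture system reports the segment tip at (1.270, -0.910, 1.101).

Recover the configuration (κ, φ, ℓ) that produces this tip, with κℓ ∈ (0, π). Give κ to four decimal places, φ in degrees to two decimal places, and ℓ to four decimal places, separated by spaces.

0.8553 324.38 2.2375

ρ = √(x²+y²) = √(1.270² + -0.910²) = 1.56237
φ = atan2(y, x) mod 360° = atan2(-0.910, 1.270) = 324.3771°
|p|² = ρ² + z² = 1.56237² + 1.101² = 3.65320
κ = 2ρ / |p|² = 2×1.56237 / 3.65320 = 0.85534
θ = 2·atan2(ρ, z) = 2·atan2(1.56237, 1.101) = 1.91385 rad
ℓ = θ/κ = 1.91385/0.85534 = 2.23752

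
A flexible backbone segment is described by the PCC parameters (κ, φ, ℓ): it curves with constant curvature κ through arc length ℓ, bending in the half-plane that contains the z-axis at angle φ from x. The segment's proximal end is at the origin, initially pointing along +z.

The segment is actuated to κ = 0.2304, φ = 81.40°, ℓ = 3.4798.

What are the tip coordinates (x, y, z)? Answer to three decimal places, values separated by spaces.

0.198 1.307 3.119

θ = κ·ℓ = 0.2304 × 3.4798 = 0.80175 rad
ρ = (1 − cos θ)/κ = (1 − 0.69545)/0.2304 = 1.32182
z = sin θ / κ = 0.71857/0.2304 = 3.11880
x = ρ cos φ = 1.32182 × cos(81.40°) = 0.19766
y = ρ sin φ = 1.32182 × sin(81.40°) = 1.30696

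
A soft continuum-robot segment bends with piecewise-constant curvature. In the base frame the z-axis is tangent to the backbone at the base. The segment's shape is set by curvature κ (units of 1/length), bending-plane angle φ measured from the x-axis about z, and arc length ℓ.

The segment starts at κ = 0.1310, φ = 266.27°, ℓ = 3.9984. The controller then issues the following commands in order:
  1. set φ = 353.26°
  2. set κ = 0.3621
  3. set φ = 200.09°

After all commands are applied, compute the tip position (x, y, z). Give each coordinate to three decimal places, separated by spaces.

-2.275 -0.832 2.741

initial: κ=0.1310, φ=266.27°, ℓ=3.9984
cmd 1: set φ=353.26° → (κ,φ,ℓ)=(0.1310,353.26°,3.9984) → tip=(1.0164,-0.1201,3.8181)
cmd 2: set κ=0.3621 → (κ,φ,ℓ)=(0.3621,353.26°,3.9984) → tip=(2.4062,-0.2844,2.7408)
cmd 3: set φ=200.09° → (κ,φ,ℓ)=(0.3621,200.09°,3.9984) → tip=(-2.2755,-0.8323,2.7408)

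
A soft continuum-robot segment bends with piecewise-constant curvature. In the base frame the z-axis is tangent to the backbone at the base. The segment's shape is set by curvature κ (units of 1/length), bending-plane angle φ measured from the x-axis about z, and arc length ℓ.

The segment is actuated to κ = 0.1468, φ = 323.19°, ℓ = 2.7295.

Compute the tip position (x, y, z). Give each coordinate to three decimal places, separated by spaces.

θ = κ·ℓ = 0.1468 × 2.7295 = 0.40069 rad
ρ = (1 − cos θ)/κ = (1 − 0.92079)/0.1468 = 0.53957
z = sin θ / κ = 0.39005/0.1468 = 2.65705
x = ρ cos φ = 0.53957 × cos(323.19°) = 0.43199
y = ρ sin φ = 0.53957 × sin(323.19°) = -0.32329

0.432 -0.323 2.657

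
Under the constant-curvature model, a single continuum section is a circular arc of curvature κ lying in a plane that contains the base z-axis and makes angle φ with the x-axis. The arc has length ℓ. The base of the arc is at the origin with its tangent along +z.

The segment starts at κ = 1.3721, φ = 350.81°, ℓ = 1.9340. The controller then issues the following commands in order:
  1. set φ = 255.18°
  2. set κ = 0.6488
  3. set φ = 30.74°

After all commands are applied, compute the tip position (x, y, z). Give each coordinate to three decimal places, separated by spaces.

initial: κ=1.3721, φ=350.81°, ℓ=1.9340
cmd 1: set φ=255.18° → (κ,φ,ℓ)=(1.3721,255.18°,1.9340) → tip=(-0.3511,-1.3269,0.3417)
cmd 2: set κ=0.6488 → (κ,φ,ℓ)=(0.6488,255.18°,1.9340) → tip=(-0.2717,-1.0270,1.4650)
cmd 3: set φ=30.74° → (κ,φ,ℓ)=(0.6488,30.74°,1.9340) → tip=(0.9130,0.5430,1.4650)

0.913 0.543 1.465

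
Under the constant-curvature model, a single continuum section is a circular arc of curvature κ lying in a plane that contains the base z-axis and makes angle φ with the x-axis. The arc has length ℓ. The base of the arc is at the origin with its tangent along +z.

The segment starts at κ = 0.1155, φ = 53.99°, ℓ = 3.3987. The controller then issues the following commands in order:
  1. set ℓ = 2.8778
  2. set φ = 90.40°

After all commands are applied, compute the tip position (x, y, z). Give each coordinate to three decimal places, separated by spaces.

initial: κ=0.1155, φ=53.99°, ℓ=3.3987
cmd 1: set ℓ=2.8778 → (κ,φ,ℓ)=(0.1155,53.99°,2.8778) → tip=(0.2786,0.3833,2.8251)
cmd 2: set φ=90.40° → (κ,φ,ℓ)=(0.1155,90.40°,2.8778) → tip=(-0.0033,0.4739,2.8251)

-0.003 0.474 2.825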